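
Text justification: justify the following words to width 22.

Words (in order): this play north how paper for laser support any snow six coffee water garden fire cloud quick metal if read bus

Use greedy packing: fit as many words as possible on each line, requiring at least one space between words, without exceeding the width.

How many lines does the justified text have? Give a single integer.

Answer: 6

Derivation:
Line 1: ['this', 'play', 'north', 'how'] (min_width=19, slack=3)
Line 2: ['paper', 'for', 'laser'] (min_width=15, slack=7)
Line 3: ['support', 'any', 'snow', 'six'] (min_width=20, slack=2)
Line 4: ['coffee', 'water', 'garden'] (min_width=19, slack=3)
Line 5: ['fire', 'cloud', 'quick', 'metal'] (min_width=22, slack=0)
Line 6: ['if', 'read', 'bus'] (min_width=11, slack=11)
Total lines: 6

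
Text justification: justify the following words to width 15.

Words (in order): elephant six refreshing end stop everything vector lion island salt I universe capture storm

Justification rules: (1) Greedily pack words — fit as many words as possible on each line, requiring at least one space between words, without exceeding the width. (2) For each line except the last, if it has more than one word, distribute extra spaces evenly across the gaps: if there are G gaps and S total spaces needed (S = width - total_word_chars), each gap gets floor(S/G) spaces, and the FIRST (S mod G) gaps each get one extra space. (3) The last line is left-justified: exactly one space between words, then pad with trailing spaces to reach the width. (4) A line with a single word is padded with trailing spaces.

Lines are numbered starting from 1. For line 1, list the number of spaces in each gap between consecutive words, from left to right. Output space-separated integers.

Answer: 4

Derivation:
Line 1: ['elephant', 'six'] (min_width=12, slack=3)
Line 2: ['refreshing', 'end'] (min_width=14, slack=1)
Line 3: ['stop', 'everything'] (min_width=15, slack=0)
Line 4: ['vector', 'lion'] (min_width=11, slack=4)
Line 5: ['island', 'salt', 'I'] (min_width=13, slack=2)
Line 6: ['universe'] (min_width=8, slack=7)
Line 7: ['capture', 'storm'] (min_width=13, slack=2)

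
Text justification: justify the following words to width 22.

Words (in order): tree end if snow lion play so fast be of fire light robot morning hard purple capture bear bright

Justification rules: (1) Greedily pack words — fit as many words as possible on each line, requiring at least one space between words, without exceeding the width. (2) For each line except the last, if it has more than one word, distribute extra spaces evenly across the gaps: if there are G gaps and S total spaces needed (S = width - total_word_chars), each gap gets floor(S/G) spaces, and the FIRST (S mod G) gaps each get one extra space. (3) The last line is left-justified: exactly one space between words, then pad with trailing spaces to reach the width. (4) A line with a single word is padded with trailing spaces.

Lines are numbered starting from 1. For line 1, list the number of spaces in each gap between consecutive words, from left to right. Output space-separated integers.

Answer: 2 1 1 1

Derivation:
Line 1: ['tree', 'end', 'if', 'snow', 'lion'] (min_width=21, slack=1)
Line 2: ['play', 'so', 'fast', 'be', 'of'] (min_width=18, slack=4)
Line 3: ['fire', 'light', 'robot'] (min_width=16, slack=6)
Line 4: ['morning', 'hard', 'purple'] (min_width=19, slack=3)
Line 5: ['capture', 'bear', 'bright'] (min_width=19, slack=3)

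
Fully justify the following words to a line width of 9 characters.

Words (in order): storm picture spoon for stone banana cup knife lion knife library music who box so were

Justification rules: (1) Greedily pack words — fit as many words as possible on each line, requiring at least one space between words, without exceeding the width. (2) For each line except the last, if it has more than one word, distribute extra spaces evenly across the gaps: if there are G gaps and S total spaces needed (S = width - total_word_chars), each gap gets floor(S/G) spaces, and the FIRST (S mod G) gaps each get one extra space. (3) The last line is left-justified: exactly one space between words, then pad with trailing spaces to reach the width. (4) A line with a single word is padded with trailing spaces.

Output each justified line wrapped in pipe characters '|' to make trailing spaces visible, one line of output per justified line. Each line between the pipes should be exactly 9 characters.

Line 1: ['storm'] (min_width=5, slack=4)
Line 2: ['picture'] (min_width=7, slack=2)
Line 3: ['spoon', 'for'] (min_width=9, slack=0)
Line 4: ['stone'] (min_width=5, slack=4)
Line 5: ['banana'] (min_width=6, slack=3)
Line 6: ['cup', 'knife'] (min_width=9, slack=0)
Line 7: ['lion'] (min_width=4, slack=5)
Line 8: ['knife'] (min_width=5, slack=4)
Line 9: ['library'] (min_width=7, slack=2)
Line 10: ['music', 'who'] (min_width=9, slack=0)
Line 11: ['box', 'so'] (min_width=6, slack=3)
Line 12: ['were'] (min_width=4, slack=5)

Answer: |storm    |
|picture  |
|spoon for|
|stone    |
|banana   |
|cup knife|
|lion     |
|knife    |
|library  |
|music who|
|box    so|
|were     |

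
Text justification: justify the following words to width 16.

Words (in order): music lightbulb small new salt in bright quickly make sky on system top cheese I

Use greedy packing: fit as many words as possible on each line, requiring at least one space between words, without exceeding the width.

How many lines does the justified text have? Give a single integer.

Line 1: ['music', 'lightbulb'] (min_width=15, slack=1)
Line 2: ['small', 'new', 'salt'] (min_width=14, slack=2)
Line 3: ['in', 'bright'] (min_width=9, slack=7)
Line 4: ['quickly', 'make', 'sky'] (min_width=16, slack=0)
Line 5: ['on', 'system', 'top'] (min_width=13, slack=3)
Line 6: ['cheese', 'I'] (min_width=8, slack=8)
Total lines: 6

Answer: 6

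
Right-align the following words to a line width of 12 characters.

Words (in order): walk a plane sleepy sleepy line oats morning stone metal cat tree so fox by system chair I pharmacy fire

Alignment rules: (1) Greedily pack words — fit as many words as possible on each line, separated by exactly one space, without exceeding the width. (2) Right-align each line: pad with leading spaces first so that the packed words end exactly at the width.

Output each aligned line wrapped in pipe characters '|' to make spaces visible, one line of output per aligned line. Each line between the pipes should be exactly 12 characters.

Line 1: ['walk', 'a', 'plane'] (min_width=12, slack=0)
Line 2: ['sleepy'] (min_width=6, slack=6)
Line 3: ['sleepy', 'line'] (min_width=11, slack=1)
Line 4: ['oats', 'morning'] (min_width=12, slack=0)
Line 5: ['stone', 'metal'] (min_width=11, slack=1)
Line 6: ['cat', 'tree', 'so'] (min_width=11, slack=1)
Line 7: ['fox', 'by'] (min_width=6, slack=6)
Line 8: ['system', 'chair'] (min_width=12, slack=0)
Line 9: ['I', 'pharmacy'] (min_width=10, slack=2)
Line 10: ['fire'] (min_width=4, slack=8)

Answer: |walk a plane|
|      sleepy|
| sleepy line|
|oats morning|
| stone metal|
| cat tree so|
|      fox by|
|system chair|
|  I pharmacy|
|        fire|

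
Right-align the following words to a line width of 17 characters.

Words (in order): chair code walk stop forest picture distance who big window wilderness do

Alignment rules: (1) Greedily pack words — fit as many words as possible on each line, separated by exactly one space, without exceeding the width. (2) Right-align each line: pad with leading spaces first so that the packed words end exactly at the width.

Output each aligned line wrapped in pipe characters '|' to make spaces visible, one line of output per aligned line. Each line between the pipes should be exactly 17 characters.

Answer: |  chair code walk|
|      stop forest|
| picture distance|
|   who big window|
|    wilderness do|

Derivation:
Line 1: ['chair', 'code', 'walk'] (min_width=15, slack=2)
Line 2: ['stop', 'forest'] (min_width=11, slack=6)
Line 3: ['picture', 'distance'] (min_width=16, slack=1)
Line 4: ['who', 'big', 'window'] (min_width=14, slack=3)
Line 5: ['wilderness', 'do'] (min_width=13, slack=4)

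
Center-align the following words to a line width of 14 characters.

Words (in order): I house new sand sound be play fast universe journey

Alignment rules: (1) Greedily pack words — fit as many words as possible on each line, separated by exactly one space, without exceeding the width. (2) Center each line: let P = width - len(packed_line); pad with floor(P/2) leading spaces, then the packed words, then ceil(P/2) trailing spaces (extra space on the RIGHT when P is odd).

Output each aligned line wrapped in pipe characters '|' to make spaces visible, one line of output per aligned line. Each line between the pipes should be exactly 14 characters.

Answer: | I house new  |
|sand sound be |
|  play fast   |
|   universe   |
|   journey    |

Derivation:
Line 1: ['I', 'house', 'new'] (min_width=11, slack=3)
Line 2: ['sand', 'sound', 'be'] (min_width=13, slack=1)
Line 3: ['play', 'fast'] (min_width=9, slack=5)
Line 4: ['universe'] (min_width=8, slack=6)
Line 5: ['journey'] (min_width=7, slack=7)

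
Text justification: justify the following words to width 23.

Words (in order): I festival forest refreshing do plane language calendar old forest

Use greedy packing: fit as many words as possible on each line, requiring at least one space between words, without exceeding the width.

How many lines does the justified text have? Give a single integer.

Answer: 4

Derivation:
Line 1: ['I', 'festival', 'forest'] (min_width=17, slack=6)
Line 2: ['refreshing', 'do', 'plane'] (min_width=19, slack=4)
Line 3: ['language', 'calendar', 'old'] (min_width=21, slack=2)
Line 4: ['forest'] (min_width=6, slack=17)
Total lines: 4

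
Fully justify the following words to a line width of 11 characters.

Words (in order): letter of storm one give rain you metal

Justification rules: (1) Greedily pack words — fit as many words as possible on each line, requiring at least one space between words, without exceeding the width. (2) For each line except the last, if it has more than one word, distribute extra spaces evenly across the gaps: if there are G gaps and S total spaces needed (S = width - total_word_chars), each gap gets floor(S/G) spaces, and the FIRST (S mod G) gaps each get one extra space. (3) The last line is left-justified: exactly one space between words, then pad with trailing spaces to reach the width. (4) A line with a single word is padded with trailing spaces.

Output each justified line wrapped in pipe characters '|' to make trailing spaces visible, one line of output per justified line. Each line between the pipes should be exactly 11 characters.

Answer: |letter   of|
|storm   one|
|give   rain|
|you metal  |

Derivation:
Line 1: ['letter', 'of'] (min_width=9, slack=2)
Line 2: ['storm', 'one'] (min_width=9, slack=2)
Line 3: ['give', 'rain'] (min_width=9, slack=2)
Line 4: ['you', 'metal'] (min_width=9, slack=2)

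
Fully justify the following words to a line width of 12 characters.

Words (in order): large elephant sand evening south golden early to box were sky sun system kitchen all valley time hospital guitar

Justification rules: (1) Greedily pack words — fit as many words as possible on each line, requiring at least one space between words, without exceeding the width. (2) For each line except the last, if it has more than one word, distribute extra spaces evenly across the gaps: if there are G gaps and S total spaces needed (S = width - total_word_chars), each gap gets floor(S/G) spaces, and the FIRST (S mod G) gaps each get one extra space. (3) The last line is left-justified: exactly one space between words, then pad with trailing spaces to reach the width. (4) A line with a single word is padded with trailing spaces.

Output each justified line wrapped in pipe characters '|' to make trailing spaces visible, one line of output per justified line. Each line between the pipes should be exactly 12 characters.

Line 1: ['large'] (min_width=5, slack=7)
Line 2: ['elephant'] (min_width=8, slack=4)
Line 3: ['sand', 'evening'] (min_width=12, slack=0)
Line 4: ['south', 'golden'] (min_width=12, slack=0)
Line 5: ['early', 'to', 'box'] (min_width=12, slack=0)
Line 6: ['were', 'sky', 'sun'] (min_width=12, slack=0)
Line 7: ['system'] (min_width=6, slack=6)
Line 8: ['kitchen', 'all'] (min_width=11, slack=1)
Line 9: ['valley', 'time'] (min_width=11, slack=1)
Line 10: ['hospital'] (min_width=8, slack=4)
Line 11: ['guitar'] (min_width=6, slack=6)

Answer: |large       |
|elephant    |
|sand evening|
|south golden|
|early to box|
|were sky sun|
|system      |
|kitchen  all|
|valley  time|
|hospital    |
|guitar      |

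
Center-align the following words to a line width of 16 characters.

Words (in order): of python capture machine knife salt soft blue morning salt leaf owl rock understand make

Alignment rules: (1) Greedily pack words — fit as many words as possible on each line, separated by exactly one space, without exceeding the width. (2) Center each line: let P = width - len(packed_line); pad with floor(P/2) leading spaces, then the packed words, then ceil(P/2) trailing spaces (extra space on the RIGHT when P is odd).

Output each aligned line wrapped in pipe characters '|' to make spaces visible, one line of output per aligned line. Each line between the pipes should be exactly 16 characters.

Answer: |   of python    |
|capture machine |
|knife salt soft |
|  blue morning  |
| salt leaf owl  |
|rock understand |
|      make      |

Derivation:
Line 1: ['of', 'python'] (min_width=9, slack=7)
Line 2: ['capture', 'machine'] (min_width=15, slack=1)
Line 3: ['knife', 'salt', 'soft'] (min_width=15, slack=1)
Line 4: ['blue', 'morning'] (min_width=12, slack=4)
Line 5: ['salt', 'leaf', 'owl'] (min_width=13, slack=3)
Line 6: ['rock', 'understand'] (min_width=15, slack=1)
Line 7: ['make'] (min_width=4, slack=12)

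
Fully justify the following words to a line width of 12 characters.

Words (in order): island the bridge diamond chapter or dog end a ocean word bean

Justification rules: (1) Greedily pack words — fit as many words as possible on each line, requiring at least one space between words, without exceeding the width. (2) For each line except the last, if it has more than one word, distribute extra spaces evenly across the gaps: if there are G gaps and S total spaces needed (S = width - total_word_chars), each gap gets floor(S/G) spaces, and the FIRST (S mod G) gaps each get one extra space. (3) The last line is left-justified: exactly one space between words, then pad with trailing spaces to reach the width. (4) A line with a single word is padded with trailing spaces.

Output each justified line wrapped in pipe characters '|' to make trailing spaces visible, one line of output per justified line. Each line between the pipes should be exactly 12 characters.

Line 1: ['island', 'the'] (min_width=10, slack=2)
Line 2: ['bridge'] (min_width=6, slack=6)
Line 3: ['diamond'] (min_width=7, slack=5)
Line 4: ['chapter', 'or'] (min_width=10, slack=2)
Line 5: ['dog', 'end', 'a'] (min_width=9, slack=3)
Line 6: ['ocean', 'word'] (min_width=10, slack=2)
Line 7: ['bean'] (min_width=4, slack=8)

Answer: |island   the|
|bridge      |
|diamond     |
|chapter   or|
|dog   end  a|
|ocean   word|
|bean        |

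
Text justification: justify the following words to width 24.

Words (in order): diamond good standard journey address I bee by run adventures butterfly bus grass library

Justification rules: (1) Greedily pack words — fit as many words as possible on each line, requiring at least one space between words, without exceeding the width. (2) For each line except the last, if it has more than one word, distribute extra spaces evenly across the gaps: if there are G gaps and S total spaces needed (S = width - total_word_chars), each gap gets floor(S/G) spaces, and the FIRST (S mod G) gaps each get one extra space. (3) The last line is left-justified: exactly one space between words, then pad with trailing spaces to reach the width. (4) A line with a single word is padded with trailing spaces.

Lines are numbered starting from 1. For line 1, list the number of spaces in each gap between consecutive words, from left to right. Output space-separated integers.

Answer: 3 2

Derivation:
Line 1: ['diamond', 'good', 'standard'] (min_width=21, slack=3)
Line 2: ['journey', 'address', 'I', 'bee', 'by'] (min_width=24, slack=0)
Line 3: ['run', 'adventures', 'butterfly'] (min_width=24, slack=0)
Line 4: ['bus', 'grass', 'library'] (min_width=17, slack=7)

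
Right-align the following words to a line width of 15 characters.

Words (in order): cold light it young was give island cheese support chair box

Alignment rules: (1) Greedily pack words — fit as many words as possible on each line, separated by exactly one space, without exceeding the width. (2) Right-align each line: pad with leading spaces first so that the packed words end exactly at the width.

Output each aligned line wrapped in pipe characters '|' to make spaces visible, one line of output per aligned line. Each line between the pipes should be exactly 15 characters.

Answer: |  cold light it|
| young was give|
|  island cheese|
|  support chair|
|            box|

Derivation:
Line 1: ['cold', 'light', 'it'] (min_width=13, slack=2)
Line 2: ['young', 'was', 'give'] (min_width=14, slack=1)
Line 3: ['island', 'cheese'] (min_width=13, slack=2)
Line 4: ['support', 'chair'] (min_width=13, slack=2)
Line 5: ['box'] (min_width=3, slack=12)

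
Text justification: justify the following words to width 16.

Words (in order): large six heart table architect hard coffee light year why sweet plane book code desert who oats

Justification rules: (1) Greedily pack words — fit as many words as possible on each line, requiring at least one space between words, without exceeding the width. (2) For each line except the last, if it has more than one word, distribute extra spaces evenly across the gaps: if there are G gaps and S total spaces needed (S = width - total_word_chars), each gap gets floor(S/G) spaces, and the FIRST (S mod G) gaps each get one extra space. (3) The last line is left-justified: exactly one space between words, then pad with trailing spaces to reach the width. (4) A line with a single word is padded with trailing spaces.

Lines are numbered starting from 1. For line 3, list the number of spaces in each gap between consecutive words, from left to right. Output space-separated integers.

Line 1: ['large', 'six', 'heart'] (min_width=15, slack=1)
Line 2: ['table', 'architect'] (min_width=15, slack=1)
Line 3: ['hard', 'coffee'] (min_width=11, slack=5)
Line 4: ['light', 'year', 'why'] (min_width=14, slack=2)
Line 5: ['sweet', 'plane', 'book'] (min_width=16, slack=0)
Line 6: ['code', 'desert', 'who'] (min_width=15, slack=1)
Line 7: ['oats'] (min_width=4, slack=12)

Answer: 6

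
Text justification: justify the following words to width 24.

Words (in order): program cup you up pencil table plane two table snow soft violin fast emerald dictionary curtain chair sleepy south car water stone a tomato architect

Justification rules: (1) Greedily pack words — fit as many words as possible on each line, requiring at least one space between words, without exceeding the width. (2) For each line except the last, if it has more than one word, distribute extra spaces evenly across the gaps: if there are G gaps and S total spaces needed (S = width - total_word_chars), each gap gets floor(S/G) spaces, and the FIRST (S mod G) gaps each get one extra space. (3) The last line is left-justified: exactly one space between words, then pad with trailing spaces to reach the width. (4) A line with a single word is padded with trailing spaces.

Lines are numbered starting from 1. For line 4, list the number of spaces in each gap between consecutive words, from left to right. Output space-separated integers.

Line 1: ['program', 'cup', 'you', 'up'] (min_width=18, slack=6)
Line 2: ['pencil', 'table', 'plane', 'two'] (min_width=22, slack=2)
Line 3: ['table', 'snow', 'soft', 'violin'] (min_width=22, slack=2)
Line 4: ['fast', 'emerald', 'dictionary'] (min_width=23, slack=1)
Line 5: ['curtain', 'chair', 'sleepy'] (min_width=20, slack=4)
Line 6: ['south', 'car', 'water', 'stone', 'a'] (min_width=23, slack=1)
Line 7: ['tomato', 'architect'] (min_width=16, slack=8)

Answer: 2 1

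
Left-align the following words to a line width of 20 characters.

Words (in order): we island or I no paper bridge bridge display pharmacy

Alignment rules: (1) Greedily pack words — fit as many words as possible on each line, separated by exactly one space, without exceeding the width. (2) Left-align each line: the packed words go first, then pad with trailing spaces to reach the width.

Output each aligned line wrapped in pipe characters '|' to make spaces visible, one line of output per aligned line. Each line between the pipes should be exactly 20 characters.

Line 1: ['we', 'island', 'or', 'I', 'no'] (min_width=17, slack=3)
Line 2: ['paper', 'bridge', 'bridge'] (min_width=19, slack=1)
Line 3: ['display', 'pharmacy'] (min_width=16, slack=4)

Answer: |we island or I no   |
|paper bridge bridge |
|display pharmacy    |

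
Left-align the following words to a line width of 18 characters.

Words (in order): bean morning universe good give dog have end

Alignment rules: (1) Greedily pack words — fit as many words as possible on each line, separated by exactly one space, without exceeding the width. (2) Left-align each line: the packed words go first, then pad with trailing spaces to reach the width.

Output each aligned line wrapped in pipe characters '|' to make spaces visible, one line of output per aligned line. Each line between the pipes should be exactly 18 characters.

Answer: |bean morning      |
|universe good give|
|dog have end      |

Derivation:
Line 1: ['bean', 'morning'] (min_width=12, slack=6)
Line 2: ['universe', 'good', 'give'] (min_width=18, slack=0)
Line 3: ['dog', 'have', 'end'] (min_width=12, slack=6)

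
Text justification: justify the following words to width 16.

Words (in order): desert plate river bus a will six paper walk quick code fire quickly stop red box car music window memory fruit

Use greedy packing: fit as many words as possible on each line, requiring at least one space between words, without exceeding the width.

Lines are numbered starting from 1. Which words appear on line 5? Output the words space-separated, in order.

Line 1: ['desert', 'plate'] (min_width=12, slack=4)
Line 2: ['river', 'bus', 'a', 'will'] (min_width=16, slack=0)
Line 3: ['six', 'paper', 'walk'] (min_width=14, slack=2)
Line 4: ['quick', 'code', 'fire'] (min_width=15, slack=1)
Line 5: ['quickly', 'stop', 'red'] (min_width=16, slack=0)
Line 6: ['box', 'car', 'music'] (min_width=13, slack=3)
Line 7: ['window', 'memory'] (min_width=13, slack=3)
Line 8: ['fruit'] (min_width=5, slack=11)

Answer: quickly stop red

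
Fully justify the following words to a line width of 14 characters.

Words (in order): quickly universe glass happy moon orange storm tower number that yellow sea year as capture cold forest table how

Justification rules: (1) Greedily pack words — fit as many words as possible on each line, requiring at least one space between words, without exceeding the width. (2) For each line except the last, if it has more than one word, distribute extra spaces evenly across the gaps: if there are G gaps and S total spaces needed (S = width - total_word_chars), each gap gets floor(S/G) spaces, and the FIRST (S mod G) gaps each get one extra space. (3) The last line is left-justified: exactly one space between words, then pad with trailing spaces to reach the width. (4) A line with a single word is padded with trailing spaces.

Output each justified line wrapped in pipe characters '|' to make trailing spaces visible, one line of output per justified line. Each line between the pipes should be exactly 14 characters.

Answer: |quickly       |
|universe glass|
|happy     moon|
|orange   storm|
|tower   number|
|that    yellow|
|sea   year  as|
|capture   cold|
|forest   table|
|how           |

Derivation:
Line 1: ['quickly'] (min_width=7, slack=7)
Line 2: ['universe', 'glass'] (min_width=14, slack=0)
Line 3: ['happy', 'moon'] (min_width=10, slack=4)
Line 4: ['orange', 'storm'] (min_width=12, slack=2)
Line 5: ['tower', 'number'] (min_width=12, slack=2)
Line 6: ['that', 'yellow'] (min_width=11, slack=3)
Line 7: ['sea', 'year', 'as'] (min_width=11, slack=3)
Line 8: ['capture', 'cold'] (min_width=12, slack=2)
Line 9: ['forest', 'table'] (min_width=12, slack=2)
Line 10: ['how'] (min_width=3, slack=11)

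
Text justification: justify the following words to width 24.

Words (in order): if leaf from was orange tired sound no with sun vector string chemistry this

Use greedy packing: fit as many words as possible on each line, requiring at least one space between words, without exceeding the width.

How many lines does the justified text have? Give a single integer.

Answer: 4

Derivation:
Line 1: ['if', 'leaf', 'from', 'was', 'orange'] (min_width=23, slack=1)
Line 2: ['tired', 'sound', 'no', 'with', 'sun'] (min_width=23, slack=1)
Line 3: ['vector', 'string', 'chemistry'] (min_width=23, slack=1)
Line 4: ['this'] (min_width=4, slack=20)
Total lines: 4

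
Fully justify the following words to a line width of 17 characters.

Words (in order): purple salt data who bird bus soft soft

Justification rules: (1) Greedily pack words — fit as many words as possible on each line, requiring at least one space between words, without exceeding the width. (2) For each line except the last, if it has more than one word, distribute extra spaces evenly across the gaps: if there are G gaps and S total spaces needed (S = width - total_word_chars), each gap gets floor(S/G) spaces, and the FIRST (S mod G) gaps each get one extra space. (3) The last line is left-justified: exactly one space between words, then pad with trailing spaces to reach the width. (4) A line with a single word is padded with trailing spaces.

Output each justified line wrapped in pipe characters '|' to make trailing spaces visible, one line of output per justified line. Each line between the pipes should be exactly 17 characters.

Line 1: ['purple', 'salt', 'data'] (min_width=16, slack=1)
Line 2: ['who', 'bird', 'bus', 'soft'] (min_width=17, slack=0)
Line 3: ['soft'] (min_width=4, slack=13)

Answer: |purple  salt data|
|who bird bus soft|
|soft             |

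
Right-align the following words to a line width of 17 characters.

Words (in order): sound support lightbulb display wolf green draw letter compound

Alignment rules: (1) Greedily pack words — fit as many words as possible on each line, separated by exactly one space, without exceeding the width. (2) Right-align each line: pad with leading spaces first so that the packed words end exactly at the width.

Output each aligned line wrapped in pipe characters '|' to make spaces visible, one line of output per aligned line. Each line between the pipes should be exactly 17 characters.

Answer: |    sound support|
|lightbulb display|
|  wolf green draw|
|  letter compound|

Derivation:
Line 1: ['sound', 'support'] (min_width=13, slack=4)
Line 2: ['lightbulb', 'display'] (min_width=17, slack=0)
Line 3: ['wolf', 'green', 'draw'] (min_width=15, slack=2)
Line 4: ['letter', 'compound'] (min_width=15, slack=2)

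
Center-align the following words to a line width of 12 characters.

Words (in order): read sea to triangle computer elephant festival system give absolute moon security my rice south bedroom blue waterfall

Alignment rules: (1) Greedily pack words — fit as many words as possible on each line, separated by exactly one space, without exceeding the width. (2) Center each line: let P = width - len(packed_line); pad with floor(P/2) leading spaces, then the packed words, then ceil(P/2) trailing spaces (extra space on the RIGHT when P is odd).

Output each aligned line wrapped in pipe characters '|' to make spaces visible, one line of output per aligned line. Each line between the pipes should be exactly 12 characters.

Answer: |read sea to |
|  triangle  |
|  computer  |
|  elephant  |
|  festival  |
|system give |
|  absolute  |
|    moon    |
|security my |
| rice south |
|bedroom blue|
| waterfall  |

Derivation:
Line 1: ['read', 'sea', 'to'] (min_width=11, slack=1)
Line 2: ['triangle'] (min_width=8, slack=4)
Line 3: ['computer'] (min_width=8, slack=4)
Line 4: ['elephant'] (min_width=8, slack=4)
Line 5: ['festival'] (min_width=8, slack=4)
Line 6: ['system', 'give'] (min_width=11, slack=1)
Line 7: ['absolute'] (min_width=8, slack=4)
Line 8: ['moon'] (min_width=4, slack=8)
Line 9: ['security', 'my'] (min_width=11, slack=1)
Line 10: ['rice', 'south'] (min_width=10, slack=2)
Line 11: ['bedroom', 'blue'] (min_width=12, slack=0)
Line 12: ['waterfall'] (min_width=9, slack=3)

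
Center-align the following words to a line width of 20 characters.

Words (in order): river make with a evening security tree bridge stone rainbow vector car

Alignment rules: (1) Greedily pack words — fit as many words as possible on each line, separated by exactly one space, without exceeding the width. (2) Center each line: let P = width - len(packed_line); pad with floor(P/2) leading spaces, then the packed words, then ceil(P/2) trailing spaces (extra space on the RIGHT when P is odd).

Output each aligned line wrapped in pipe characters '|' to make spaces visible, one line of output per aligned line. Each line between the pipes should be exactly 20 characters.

Line 1: ['river', 'make', 'with', 'a'] (min_width=17, slack=3)
Line 2: ['evening', 'security'] (min_width=16, slack=4)
Line 3: ['tree', 'bridge', 'stone'] (min_width=17, slack=3)
Line 4: ['rainbow', 'vector', 'car'] (min_width=18, slack=2)

Answer: | river make with a  |
|  evening security  |
| tree bridge stone  |
| rainbow vector car |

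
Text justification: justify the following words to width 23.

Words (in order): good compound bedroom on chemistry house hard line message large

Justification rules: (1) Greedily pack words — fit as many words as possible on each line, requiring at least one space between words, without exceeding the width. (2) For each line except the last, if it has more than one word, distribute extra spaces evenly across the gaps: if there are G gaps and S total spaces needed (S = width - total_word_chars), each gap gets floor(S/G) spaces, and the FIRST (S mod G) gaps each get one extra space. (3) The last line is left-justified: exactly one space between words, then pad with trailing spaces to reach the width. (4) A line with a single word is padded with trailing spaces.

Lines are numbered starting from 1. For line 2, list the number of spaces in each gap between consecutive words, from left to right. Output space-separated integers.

Answer: 1 1 1

Derivation:
Line 1: ['good', 'compound', 'bedroom'] (min_width=21, slack=2)
Line 2: ['on', 'chemistry', 'house', 'hard'] (min_width=23, slack=0)
Line 3: ['line', 'message', 'large'] (min_width=18, slack=5)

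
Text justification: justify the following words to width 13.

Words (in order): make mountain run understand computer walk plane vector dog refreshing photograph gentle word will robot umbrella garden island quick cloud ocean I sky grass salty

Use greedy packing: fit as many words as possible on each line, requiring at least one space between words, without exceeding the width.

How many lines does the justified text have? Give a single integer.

Answer: 15

Derivation:
Line 1: ['make', 'mountain'] (min_width=13, slack=0)
Line 2: ['run'] (min_width=3, slack=10)
Line 3: ['understand'] (min_width=10, slack=3)
Line 4: ['computer', 'walk'] (min_width=13, slack=0)
Line 5: ['plane', 'vector'] (min_width=12, slack=1)
Line 6: ['dog'] (min_width=3, slack=10)
Line 7: ['refreshing'] (min_width=10, slack=3)
Line 8: ['photograph'] (min_width=10, slack=3)
Line 9: ['gentle', 'word'] (min_width=11, slack=2)
Line 10: ['will', 'robot'] (min_width=10, slack=3)
Line 11: ['umbrella'] (min_width=8, slack=5)
Line 12: ['garden', 'island'] (min_width=13, slack=0)
Line 13: ['quick', 'cloud'] (min_width=11, slack=2)
Line 14: ['ocean', 'I', 'sky'] (min_width=11, slack=2)
Line 15: ['grass', 'salty'] (min_width=11, slack=2)
Total lines: 15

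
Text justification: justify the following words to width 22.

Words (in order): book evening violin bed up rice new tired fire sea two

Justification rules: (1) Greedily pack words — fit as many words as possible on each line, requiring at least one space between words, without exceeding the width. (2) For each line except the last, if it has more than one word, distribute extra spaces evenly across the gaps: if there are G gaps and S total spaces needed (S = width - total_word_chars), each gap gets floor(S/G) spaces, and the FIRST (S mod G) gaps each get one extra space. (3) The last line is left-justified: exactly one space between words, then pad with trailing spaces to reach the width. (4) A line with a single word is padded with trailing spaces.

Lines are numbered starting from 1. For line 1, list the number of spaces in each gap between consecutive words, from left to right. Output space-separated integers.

Line 1: ['book', 'evening', 'violin'] (min_width=19, slack=3)
Line 2: ['bed', 'up', 'rice', 'new', 'tired'] (min_width=21, slack=1)
Line 3: ['fire', 'sea', 'two'] (min_width=12, slack=10)

Answer: 3 2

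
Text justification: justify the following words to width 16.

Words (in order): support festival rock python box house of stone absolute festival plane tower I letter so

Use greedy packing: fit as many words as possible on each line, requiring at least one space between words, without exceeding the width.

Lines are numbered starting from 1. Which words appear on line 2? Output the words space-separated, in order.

Line 1: ['support', 'festival'] (min_width=16, slack=0)
Line 2: ['rock', 'python', 'box'] (min_width=15, slack=1)
Line 3: ['house', 'of', 'stone'] (min_width=14, slack=2)
Line 4: ['absolute'] (min_width=8, slack=8)
Line 5: ['festival', 'plane'] (min_width=14, slack=2)
Line 6: ['tower', 'I', 'letter'] (min_width=14, slack=2)
Line 7: ['so'] (min_width=2, slack=14)

Answer: rock python box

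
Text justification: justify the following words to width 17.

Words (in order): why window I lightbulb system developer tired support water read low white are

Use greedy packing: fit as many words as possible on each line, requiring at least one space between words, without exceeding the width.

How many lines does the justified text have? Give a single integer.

Answer: 6

Derivation:
Line 1: ['why', 'window', 'I'] (min_width=12, slack=5)
Line 2: ['lightbulb', 'system'] (min_width=16, slack=1)
Line 3: ['developer', 'tired'] (min_width=15, slack=2)
Line 4: ['support', 'water'] (min_width=13, slack=4)
Line 5: ['read', 'low', 'white'] (min_width=14, slack=3)
Line 6: ['are'] (min_width=3, slack=14)
Total lines: 6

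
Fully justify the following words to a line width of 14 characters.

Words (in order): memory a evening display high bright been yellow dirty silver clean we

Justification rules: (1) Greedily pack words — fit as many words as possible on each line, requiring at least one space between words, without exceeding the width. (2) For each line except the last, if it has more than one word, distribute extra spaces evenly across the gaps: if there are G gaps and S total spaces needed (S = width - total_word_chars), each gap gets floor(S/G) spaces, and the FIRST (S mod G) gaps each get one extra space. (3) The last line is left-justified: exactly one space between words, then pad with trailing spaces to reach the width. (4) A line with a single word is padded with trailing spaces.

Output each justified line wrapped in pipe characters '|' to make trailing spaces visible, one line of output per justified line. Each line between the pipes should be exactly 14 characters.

Line 1: ['memory', 'a'] (min_width=8, slack=6)
Line 2: ['evening'] (min_width=7, slack=7)
Line 3: ['display', 'high'] (min_width=12, slack=2)
Line 4: ['bright', 'been'] (min_width=11, slack=3)
Line 5: ['yellow', 'dirty'] (min_width=12, slack=2)
Line 6: ['silver', 'clean'] (min_width=12, slack=2)
Line 7: ['we'] (min_width=2, slack=12)

Answer: |memory       a|
|evening       |
|display   high|
|bright    been|
|yellow   dirty|
|silver   clean|
|we            |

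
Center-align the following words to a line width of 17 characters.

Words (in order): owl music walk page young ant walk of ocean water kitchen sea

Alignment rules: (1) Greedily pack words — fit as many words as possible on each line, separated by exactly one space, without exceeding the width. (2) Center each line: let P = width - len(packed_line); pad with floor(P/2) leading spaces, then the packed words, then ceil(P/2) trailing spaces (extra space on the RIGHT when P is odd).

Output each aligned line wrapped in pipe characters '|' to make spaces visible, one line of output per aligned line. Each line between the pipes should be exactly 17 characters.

Line 1: ['owl', 'music', 'walk'] (min_width=14, slack=3)
Line 2: ['page', 'young', 'ant'] (min_width=14, slack=3)
Line 3: ['walk', 'of', 'ocean'] (min_width=13, slack=4)
Line 4: ['water', 'kitchen', 'sea'] (min_width=17, slack=0)

Answer: | owl music walk  |
| page young ant  |
|  walk of ocean  |
|water kitchen sea|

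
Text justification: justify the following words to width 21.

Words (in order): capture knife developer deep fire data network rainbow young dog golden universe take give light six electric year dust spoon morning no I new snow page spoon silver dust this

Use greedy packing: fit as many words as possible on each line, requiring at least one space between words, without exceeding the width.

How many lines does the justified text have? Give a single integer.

Answer: 10

Derivation:
Line 1: ['capture', 'knife'] (min_width=13, slack=8)
Line 2: ['developer', 'deep', 'fire'] (min_width=19, slack=2)
Line 3: ['data', 'network', 'rainbow'] (min_width=20, slack=1)
Line 4: ['young', 'dog', 'golden'] (min_width=16, slack=5)
Line 5: ['universe', 'take', 'give'] (min_width=18, slack=3)
Line 6: ['light', 'six', 'electric'] (min_width=18, slack=3)
Line 7: ['year', 'dust', 'spoon'] (min_width=15, slack=6)
Line 8: ['morning', 'no', 'I', 'new', 'snow'] (min_width=21, slack=0)
Line 9: ['page', 'spoon', 'silver'] (min_width=17, slack=4)
Line 10: ['dust', 'this'] (min_width=9, slack=12)
Total lines: 10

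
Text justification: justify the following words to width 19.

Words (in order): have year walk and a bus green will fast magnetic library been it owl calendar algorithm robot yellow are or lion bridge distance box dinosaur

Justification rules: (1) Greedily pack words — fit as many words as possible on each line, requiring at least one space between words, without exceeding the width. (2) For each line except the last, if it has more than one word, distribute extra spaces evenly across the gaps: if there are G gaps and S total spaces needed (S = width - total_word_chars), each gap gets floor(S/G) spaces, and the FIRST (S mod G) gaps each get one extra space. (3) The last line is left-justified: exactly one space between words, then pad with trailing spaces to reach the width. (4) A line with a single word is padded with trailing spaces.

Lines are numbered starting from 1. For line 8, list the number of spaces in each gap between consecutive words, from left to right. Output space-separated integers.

Line 1: ['have', 'year', 'walk', 'and'] (min_width=18, slack=1)
Line 2: ['a', 'bus', 'green', 'will'] (min_width=16, slack=3)
Line 3: ['fast', 'magnetic'] (min_width=13, slack=6)
Line 4: ['library', 'been', 'it', 'owl'] (min_width=19, slack=0)
Line 5: ['calendar', 'algorithm'] (min_width=18, slack=1)
Line 6: ['robot', 'yellow', 'are', 'or'] (min_width=19, slack=0)
Line 7: ['lion', 'bridge'] (min_width=11, slack=8)
Line 8: ['distance', 'box'] (min_width=12, slack=7)
Line 9: ['dinosaur'] (min_width=8, slack=11)

Answer: 8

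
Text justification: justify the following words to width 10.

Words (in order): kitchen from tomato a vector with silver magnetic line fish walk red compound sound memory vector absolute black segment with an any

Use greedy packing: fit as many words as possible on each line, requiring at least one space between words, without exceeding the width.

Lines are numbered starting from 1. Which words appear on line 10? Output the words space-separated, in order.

Answer: compound

Derivation:
Line 1: ['kitchen'] (min_width=7, slack=3)
Line 2: ['from'] (min_width=4, slack=6)
Line 3: ['tomato', 'a'] (min_width=8, slack=2)
Line 4: ['vector'] (min_width=6, slack=4)
Line 5: ['with'] (min_width=4, slack=6)
Line 6: ['silver'] (min_width=6, slack=4)
Line 7: ['magnetic'] (min_width=8, slack=2)
Line 8: ['line', 'fish'] (min_width=9, slack=1)
Line 9: ['walk', 'red'] (min_width=8, slack=2)
Line 10: ['compound'] (min_width=8, slack=2)
Line 11: ['sound'] (min_width=5, slack=5)
Line 12: ['memory'] (min_width=6, slack=4)
Line 13: ['vector'] (min_width=6, slack=4)
Line 14: ['absolute'] (min_width=8, slack=2)
Line 15: ['black'] (min_width=5, slack=5)
Line 16: ['segment'] (min_width=7, slack=3)
Line 17: ['with', 'an'] (min_width=7, slack=3)
Line 18: ['any'] (min_width=3, slack=7)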